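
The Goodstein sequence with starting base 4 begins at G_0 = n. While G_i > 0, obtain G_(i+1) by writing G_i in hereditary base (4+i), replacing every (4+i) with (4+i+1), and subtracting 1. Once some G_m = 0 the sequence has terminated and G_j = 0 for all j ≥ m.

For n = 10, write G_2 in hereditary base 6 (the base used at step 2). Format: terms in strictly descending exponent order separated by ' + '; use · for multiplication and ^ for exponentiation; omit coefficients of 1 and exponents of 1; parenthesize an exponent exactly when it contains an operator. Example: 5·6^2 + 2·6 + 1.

G_0=10  [base 4] 2·4 + 2  →[4↦5]→  2·5 + 2 = 12  −1 ⇒ G_1=11
G_1=11  [base 5] 2·5 + 1  →[5↦6]→  2·6 + 1 = 13  −1 ⇒ G_2=12
G_2=12  [base 6] 2·6  →[6↦7]→  2·7 = 14  −1 ⇒ G_3=13

2·6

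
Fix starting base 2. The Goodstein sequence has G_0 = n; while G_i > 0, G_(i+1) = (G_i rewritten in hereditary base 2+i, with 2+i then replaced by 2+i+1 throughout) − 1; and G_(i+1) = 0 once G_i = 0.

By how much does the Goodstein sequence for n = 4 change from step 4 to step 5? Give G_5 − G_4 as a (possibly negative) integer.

step 0: 4 = 2^2; sub 3 for 2: 3^3; = 27; G_1 = 27−1 = 26
step 1: 26 = 2·3^2 + 2·3 + 2; sub 4 for 3: 2·4^2 + 2·4 + 2; = 42; G_2 = 42−1 = 41
step 2: 41 = 2·4^2 + 2·4 + 1; sub 5 for 4: 2·5^2 + 2·5 + 1; = 61; G_3 = 61−1 = 60
step 3: 60 = 2·5^2 + 2·5; sub 6 for 5: 2·6^2 + 2·6; = 84; G_4 = 84−1 = 83
step 4: 83 = 2·6^2 + 6 + 5; sub 7 for 6: 2·7^2 + 7 + 5; = 110; G_5 = 110−1 = 109

26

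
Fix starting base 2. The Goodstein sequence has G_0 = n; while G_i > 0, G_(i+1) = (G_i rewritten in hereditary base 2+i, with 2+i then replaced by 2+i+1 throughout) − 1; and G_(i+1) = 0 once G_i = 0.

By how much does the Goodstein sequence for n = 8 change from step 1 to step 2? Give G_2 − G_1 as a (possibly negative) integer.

(0) 8|_2 = 2^(2 + 1) ↦ 3^(3 + 1)|_3 = 81 ⇒ 80
(1) 80|_3 = 2·3^3 + 2·3^2 + 2·3 + 2 ↦ 2·4^4 + 2·4^2 + 2·4 + 2|_4 = 554 ⇒ 553

473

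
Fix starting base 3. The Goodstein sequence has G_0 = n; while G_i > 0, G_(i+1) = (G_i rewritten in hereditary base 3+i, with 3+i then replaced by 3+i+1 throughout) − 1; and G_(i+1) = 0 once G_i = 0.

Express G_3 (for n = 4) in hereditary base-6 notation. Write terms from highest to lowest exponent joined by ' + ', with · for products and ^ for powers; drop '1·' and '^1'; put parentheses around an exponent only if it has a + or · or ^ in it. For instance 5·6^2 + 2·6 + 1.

G_0 = 4. HB_3(4) = 3 + 1. Bump = 5. G_1 = 4.
G_1 = 4. HB_4(4) = 4. Bump = 5. G_2 = 4.
G_2 = 4. HB_5(4) = 4. Bump = 4. G_3 = 3.
G_3 = 3. HB_6(3) = 3. Bump = 3. G_4 = 2.

3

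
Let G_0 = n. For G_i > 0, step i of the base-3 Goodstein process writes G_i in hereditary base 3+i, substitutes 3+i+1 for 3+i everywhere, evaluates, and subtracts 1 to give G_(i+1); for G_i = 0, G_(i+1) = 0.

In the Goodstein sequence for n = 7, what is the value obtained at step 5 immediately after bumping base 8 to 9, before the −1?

10

i=0: 7 = 2·3 + 1 (b=3); 3→4: 2·4 + 1 = 9; 9−1 = 8
i=1: 8 = 2·4 (b=4); 4→5: 2·5 = 10; 10−1 = 9
i=2: 9 = 5 + 4 (b=5); 5→6: 6 + 4 = 10; 10−1 = 9
i=3: 9 = 6 + 3 (b=6); 6→7: 7 + 3 = 10; 10−1 = 9
i=4: 9 = 7 + 2 (b=7); 7→8: 8 + 2 = 10; 10−1 = 9
i=5: 9 = 8 + 1 (b=8); 8→9: 9 + 1 = 10; 10−1 = 9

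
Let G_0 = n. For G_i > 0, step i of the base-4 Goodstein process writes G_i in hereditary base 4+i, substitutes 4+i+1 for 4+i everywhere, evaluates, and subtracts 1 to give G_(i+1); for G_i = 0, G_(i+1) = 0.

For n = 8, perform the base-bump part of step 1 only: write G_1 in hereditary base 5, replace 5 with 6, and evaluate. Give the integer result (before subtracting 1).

10

8 —HB4→ 2·4 —bump→ 2·5 = 10 —(−1)→ 9
9 —HB5→ 5 + 4 —bump→ 6 + 4 = 10 —(−1)→ 9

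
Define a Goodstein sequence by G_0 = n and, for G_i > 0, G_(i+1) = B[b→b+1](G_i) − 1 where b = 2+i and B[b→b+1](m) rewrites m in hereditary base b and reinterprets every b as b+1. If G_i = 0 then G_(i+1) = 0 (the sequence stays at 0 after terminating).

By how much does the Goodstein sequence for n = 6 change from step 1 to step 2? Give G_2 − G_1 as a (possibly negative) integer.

228

G_0 = 6. HB_2(6) = 2^2 + 2. Bump = 30. G_1 = 29.
G_1 = 29. HB_3(29) = 3^3 + 2. Bump = 258. G_2 = 257.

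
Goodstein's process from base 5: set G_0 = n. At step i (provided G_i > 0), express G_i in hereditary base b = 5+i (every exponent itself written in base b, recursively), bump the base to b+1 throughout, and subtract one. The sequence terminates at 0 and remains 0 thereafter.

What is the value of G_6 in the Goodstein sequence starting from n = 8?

6

(0) 8|_5 = 5 + 3 ↦ 6 + 3|_6 = 9 ⇒ 8
(1) 8|_6 = 6 + 2 ↦ 7 + 2|_7 = 9 ⇒ 8
(2) 8|_7 = 7 + 1 ↦ 8 + 1|_8 = 9 ⇒ 8
(3) 8|_8 = 8 ↦ 9|_9 = 9 ⇒ 8
(4) 8|_9 = 8 ↦ 8|_10 = 8 ⇒ 7
(5) 7|_10 = 7 ↦ 7|_11 = 7 ⇒ 6
(6) 6|_11 = 6 ↦ 6|_12 = 6 ⇒ 5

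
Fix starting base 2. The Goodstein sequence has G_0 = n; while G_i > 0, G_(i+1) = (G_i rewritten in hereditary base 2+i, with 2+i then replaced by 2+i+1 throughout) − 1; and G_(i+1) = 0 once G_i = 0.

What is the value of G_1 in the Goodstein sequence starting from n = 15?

111

base 2: 15 = 2^(2 + 1) + 2^2 + 2 + 1; at 3: 3^(3 + 1) + 3^3 + 3 + 1 = 112; next = 111
base 3: 111 = 3^(3 + 1) + 3^3 + 3; at 4: 4^(4 + 1) + 4^4 + 4 = 1284; next = 1283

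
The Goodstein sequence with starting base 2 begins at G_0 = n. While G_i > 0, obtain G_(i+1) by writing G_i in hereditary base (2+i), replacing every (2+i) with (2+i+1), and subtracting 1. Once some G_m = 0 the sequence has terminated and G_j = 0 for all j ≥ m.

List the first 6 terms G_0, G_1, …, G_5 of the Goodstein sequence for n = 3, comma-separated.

step 0: 3 = 2 + 1; sub 3 for 2: 3 + 1; = 4; G_1 = 4−1 = 3
step 1: 3 = 3; sub 4 for 3: 4; = 4; G_2 = 4−1 = 3
step 2: 3 = 3; sub 5 for 4: 3; = 3; G_3 = 3−1 = 2
step 3: 2 = 2; sub 6 for 5: 2; = 2; G_4 = 2−1 = 1
step 4: 1 = 1; sub 7 for 6: 1; = 1; G_5 = 1−1 = 0

3, 3, 3, 2, 1, 0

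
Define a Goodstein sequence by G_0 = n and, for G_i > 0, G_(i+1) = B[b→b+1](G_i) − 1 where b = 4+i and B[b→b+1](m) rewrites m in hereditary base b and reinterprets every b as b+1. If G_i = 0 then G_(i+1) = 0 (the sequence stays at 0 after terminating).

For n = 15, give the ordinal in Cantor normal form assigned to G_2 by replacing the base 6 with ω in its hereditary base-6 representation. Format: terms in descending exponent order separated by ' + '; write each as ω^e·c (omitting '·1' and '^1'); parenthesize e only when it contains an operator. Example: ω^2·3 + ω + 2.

ω·3 + 1

G_0=15  [base 4] 3·4 + 3  →[4↦5]→  3·5 + 3 = 18  −1 ⇒ G_1=17
G_1=17  [base 5] 3·5 + 2  →[5↦6]→  3·6 + 2 = 20  −1 ⇒ G_2=19
G_2=19  [base 6] 3·6 + 1  →[6↦7]→  3·7 + 1 = 22  −1 ⇒ G_3=21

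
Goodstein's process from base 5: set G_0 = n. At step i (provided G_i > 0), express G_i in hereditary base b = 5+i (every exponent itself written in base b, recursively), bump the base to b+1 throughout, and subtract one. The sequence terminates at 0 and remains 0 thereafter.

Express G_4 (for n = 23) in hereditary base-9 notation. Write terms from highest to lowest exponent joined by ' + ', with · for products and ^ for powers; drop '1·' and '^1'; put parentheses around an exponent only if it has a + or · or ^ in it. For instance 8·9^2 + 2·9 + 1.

G_0=23  [base 5] 4·5 + 3  →[5↦6]→  4·6 + 3 = 27  −1 ⇒ G_1=26
G_1=26  [base 6] 4·6 + 2  →[6↦7]→  4·7 + 2 = 30  −1 ⇒ G_2=29
G_2=29  [base 7] 4·7 + 1  →[7↦8]→  4·8 + 1 = 33  −1 ⇒ G_3=32
G_3=32  [base 8] 4·8  →[8↦9]→  4·9 = 36  −1 ⇒ G_4=35

3·9 + 8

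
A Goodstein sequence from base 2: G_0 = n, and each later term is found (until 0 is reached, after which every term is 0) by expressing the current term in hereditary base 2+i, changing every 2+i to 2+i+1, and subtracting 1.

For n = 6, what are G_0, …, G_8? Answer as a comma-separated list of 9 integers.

i=0: 6 = 2^2 + 2 (b=2); 2→3: 3^3 + 3 = 30; 30−1 = 29
i=1: 29 = 3^3 + 2 (b=3); 3→4: 4^4 + 2 = 258; 258−1 = 257
i=2: 257 = 4^4 + 1 (b=4); 4→5: 5^5 + 1 = 3126; 3126−1 = 3125
i=3: 3125 = 5^5 (b=5); 5→6: 6^6 = 46656; 46656−1 = 46655
i=4: 46655 = 5·6^5 + 5·6^4 + 5·6^3 + 5·6^2 + 5·6 + 5 (b=6); 6→7: 5·7^5 + 5·7^4 + 5·7^3 + 5·7^2 + 5·7 + 5 = 98040; 98040−1 = 98039
i=5: 98039 = 5·7^5 + 5·7^4 + 5·7^3 + 5·7^2 + 5·7 + 4 (b=7); 7→8: 5·8^5 + 5·8^4 + 5·8^3 + 5·8^2 + 5·8 + 4 = 187244; 187244−1 = 187243
i=6: 187243 = 5·8^5 + 5·8^4 + 5·8^3 + 5·8^2 + 5·8 + 3 (b=8); 8→9: 5·9^5 + 5·9^4 + 5·9^3 + 5·9^2 + 5·9 + 3 = 332148; 332148−1 = 332147
i=7: 332147 = 5·9^5 + 5·9^4 + 5·9^3 + 5·9^2 + 5·9 + 2 (b=9); 9→10: 5·10^5 + 5·10^4 + 5·10^3 + 5·10^2 + 5·10 + 2 = 555552; 555552−1 = 555551

6, 29, 257, 3125, 46655, 98039, 187243, 332147, 555551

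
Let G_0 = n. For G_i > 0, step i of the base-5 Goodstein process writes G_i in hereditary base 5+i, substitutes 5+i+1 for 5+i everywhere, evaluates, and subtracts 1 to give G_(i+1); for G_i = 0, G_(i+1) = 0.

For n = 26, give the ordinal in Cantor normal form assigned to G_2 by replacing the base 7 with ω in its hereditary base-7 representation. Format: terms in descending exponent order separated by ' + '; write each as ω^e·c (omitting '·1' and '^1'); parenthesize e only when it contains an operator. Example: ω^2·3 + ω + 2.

ω·6 + 6

(0) 26|_5 = 5^2 + 1 ↦ 6^2 + 1|_6 = 37 ⇒ 36
(1) 36|_6 = 6^2 ↦ 7^2|_7 = 49 ⇒ 48
(2) 48|_7 = 6·7 + 6 ↦ 6·8 + 6|_8 = 54 ⇒ 53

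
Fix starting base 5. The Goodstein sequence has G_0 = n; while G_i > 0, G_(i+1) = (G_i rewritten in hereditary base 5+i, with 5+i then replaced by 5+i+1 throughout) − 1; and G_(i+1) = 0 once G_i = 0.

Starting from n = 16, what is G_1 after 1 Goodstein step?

step 0: 16 = 3·5 + 1; sub 6 for 5: 3·6 + 1; = 19; G_1 = 19−1 = 18
step 1: 18 = 3·6; sub 7 for 6: 3·7; = 21; G_2 = 21−1 = 20

18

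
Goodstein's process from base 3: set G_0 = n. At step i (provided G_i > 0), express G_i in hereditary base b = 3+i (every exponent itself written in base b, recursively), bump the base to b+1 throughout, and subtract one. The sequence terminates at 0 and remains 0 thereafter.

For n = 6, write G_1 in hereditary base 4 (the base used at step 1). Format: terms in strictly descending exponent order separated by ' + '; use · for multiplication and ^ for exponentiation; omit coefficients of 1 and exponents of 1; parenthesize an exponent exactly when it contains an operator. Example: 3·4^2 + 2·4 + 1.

(0) 6|_3 = 2·3 ↦ 2·4|_4 = 8 ⇒ 7
(1) 7|_4 = 4 + 3 ↦ 5 + 3|_5 = 8 ⇒ 7

4 + 3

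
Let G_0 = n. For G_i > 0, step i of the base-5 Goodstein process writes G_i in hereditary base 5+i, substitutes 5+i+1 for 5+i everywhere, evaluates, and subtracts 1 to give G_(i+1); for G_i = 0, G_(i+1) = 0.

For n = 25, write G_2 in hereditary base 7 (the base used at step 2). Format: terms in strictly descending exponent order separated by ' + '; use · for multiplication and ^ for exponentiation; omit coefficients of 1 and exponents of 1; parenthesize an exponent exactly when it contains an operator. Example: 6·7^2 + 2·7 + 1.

5·7 + 4

step 0: 25 = 5^2; sub 6 for 5: 6^2; = 36; G_1 = 36−1 = 35
step 1: 35 = 5·6 + 5; sub 7 for 6: 5·7 + 5; = 40; G_2 = 40−1 = 39
step 2: 39 = 5·7 + 4; sub 8 for 7: 5·8 + 4; = 44; G_3 = 44−1 = 43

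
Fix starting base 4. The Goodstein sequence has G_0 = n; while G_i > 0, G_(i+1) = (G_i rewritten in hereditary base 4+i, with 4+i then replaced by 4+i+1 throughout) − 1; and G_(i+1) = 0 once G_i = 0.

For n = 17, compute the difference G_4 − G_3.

G_0=17  [base 4] 4^2 + 1  →[4↦5]→  5^2 + 1 = 26  −1 ⇒ G_1=25
G_1=25  [base 5] 5^2  →[5↦6]→  6^2 = 36  −1 ⇒ G_2=35
G_2=35  [base 6] 5·6 + 5  →[6↦7]→  5·7 + 5 = 40  −1 ⇒ G_3=39
G_3=39  [base 7] 5·7 + 4  →[7↦8]→  5·8 + 4 = 44  −1 ⇒ G_4=43

4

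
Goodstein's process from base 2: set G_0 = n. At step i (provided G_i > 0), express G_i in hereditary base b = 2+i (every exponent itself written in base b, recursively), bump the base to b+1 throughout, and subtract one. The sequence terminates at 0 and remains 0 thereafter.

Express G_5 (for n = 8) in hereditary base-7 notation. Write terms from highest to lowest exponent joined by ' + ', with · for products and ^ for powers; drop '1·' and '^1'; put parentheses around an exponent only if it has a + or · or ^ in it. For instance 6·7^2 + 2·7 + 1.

2·7^7 + 2·7^2 + 7 + 4

G_0=8  [base 2] 2^(2 + 1)  →[2↦3]→  3^(3 + 1) = 81  −1 ⇒ G_1=80
G_1=80  [base 3] 2·3^3 + 2·3^2 + 2·3 + 2  →[3↦4]→  2·4^4 + 2·4^2 + 2·4 + 2 = 554  −1 ⇒ G_2=553
G_2=553  [base 4] 2·4^4 + 2·4^2 + 2·4 + 1  →[4↦5]→  2·5^5 + 2·5^2 + 2·5 + 1 = 6311  −1 ⇒ G_3=6310
G_3=6310  [base 5] 2·5^5 + 2·5^2 + 2·5  →[5↦6]→  2·6^6 + 2·6^2 + 2·6 = 93396  −1 ⇒ G_4=93395
G_4=93395  [base 6] 2·6^6 + 2·6^2 + 6 + 5  →[6↦7]→  2·7^7 + 2·7^2 + 7 + 5 = 1647196  −1 ⇒ G_5=1647195
G_5=1647195  [base 7] 2·7^7 + 2·7^2 + 7 + 4  →[7↦8]→  2·8^8 + 2·8^2 + 8 + 4 = 33554572  −1 ⇒ G_6=33554571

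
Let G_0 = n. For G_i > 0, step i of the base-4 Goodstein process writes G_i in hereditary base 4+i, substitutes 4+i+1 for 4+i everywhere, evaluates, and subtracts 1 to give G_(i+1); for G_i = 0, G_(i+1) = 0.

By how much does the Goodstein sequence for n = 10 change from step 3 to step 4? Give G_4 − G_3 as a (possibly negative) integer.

10 —HB4→ 2·4 + 2 —bump→ 2·5 + 2 = 12 —(−1)→ 11
11 —HB5→ 2·5 + 1 —bump→ 2·6 + 1 = 13 —(−1)→ 12
12 —HB6→ 2·6 —bump→ 2·7 = 14 —(−1)→ 13
13 —HB7→ 7 + 6 —bump→ 8 + 6 = 14 —(−1)→ 13

0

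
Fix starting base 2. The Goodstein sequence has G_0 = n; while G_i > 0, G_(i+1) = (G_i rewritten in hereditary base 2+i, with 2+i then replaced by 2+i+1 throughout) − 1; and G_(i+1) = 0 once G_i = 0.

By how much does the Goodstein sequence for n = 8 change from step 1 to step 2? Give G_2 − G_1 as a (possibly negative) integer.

473

8 —HB2→ 2^(2 + 1) —bump→ 3^(3 + 1) = 81 —(−1)→ 80
80 —HB3→ 2·3^3 + 2·3^2 + 2·3 + 2 —bump→ 2·4^4 + 2·4^2 + 2·4 + 2 = 554 —(−1)→ 553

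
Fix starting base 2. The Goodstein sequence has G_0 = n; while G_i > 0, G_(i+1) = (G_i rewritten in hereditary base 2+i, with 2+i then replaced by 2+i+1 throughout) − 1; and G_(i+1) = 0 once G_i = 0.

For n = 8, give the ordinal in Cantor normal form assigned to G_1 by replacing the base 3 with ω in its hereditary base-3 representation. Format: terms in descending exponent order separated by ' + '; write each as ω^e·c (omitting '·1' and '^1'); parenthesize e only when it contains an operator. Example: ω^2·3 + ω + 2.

i=0: 8 = 2^(2 + 1) (b=2); 2→3: 3^(3 + 1) = 81; 81−1 = 80
i=1: 80 = 2·3^3 + 2·3^2 + 2·3 + 2 (b=3); 3→4: 2·4^4 + 2·4^2 + 2·4 + 2 = 554; 554−1 = 553

ω^ω·2 + ω^2·2 + ω·2 + 2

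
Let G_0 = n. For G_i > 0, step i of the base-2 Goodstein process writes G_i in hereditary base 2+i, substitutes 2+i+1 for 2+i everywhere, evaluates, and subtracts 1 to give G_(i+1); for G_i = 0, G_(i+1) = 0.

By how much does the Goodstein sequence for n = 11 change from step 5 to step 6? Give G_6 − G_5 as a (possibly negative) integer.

step 0: 11 = 2^(2 + 1) + 2 + 1; sub 3 for 2: 3^(3 + 1) + 3 + 1; = 85; G_1 = 85−1 = 84
step 1: 84 = 3^(3 + 1) + 3; sub 4 for 3: 4^(4 + 1) + 4; = 1028; G_2 = 1028−1 = 1027
step 2: 1027 = 4^(4 + 1) + 3; sub 5 for 4: 5^(5 + 1) + 3; = 15628; G_3 = 15628−1 = 15627
step 3: 15627 = 5^(5 + 1) + 2; sub 6 for 5: 6^(6 + 1) + 2; = 279938; G_4 = 279938−1 = 279937
step 4: 279937 = 6^(6 + 1) + 1; sub 7 for 6: 7^(7 + 1) + 1; = 5764802; G_5 = 5764802−1 = 5764801
step 5: 5764801 = 7^(7 + 1); sub 8 for 7: 8^(8 + 1); = 134217728; G_6 = 134217728−1 = 134217727

128452926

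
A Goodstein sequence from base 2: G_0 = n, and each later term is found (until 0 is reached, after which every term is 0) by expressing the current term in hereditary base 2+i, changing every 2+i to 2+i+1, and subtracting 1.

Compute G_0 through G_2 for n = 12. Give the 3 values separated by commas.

12, 107, 1065

[0] 12 ≡ 2^(2 + 1) + 2^2 (base 2). Lift 3: 108. −1: 107.
[1] 107 ≡ 3^(3 + 1) + 2·3^2 + 2·3 + 2 (base 3). Lift 4: 1066. −1: 1065.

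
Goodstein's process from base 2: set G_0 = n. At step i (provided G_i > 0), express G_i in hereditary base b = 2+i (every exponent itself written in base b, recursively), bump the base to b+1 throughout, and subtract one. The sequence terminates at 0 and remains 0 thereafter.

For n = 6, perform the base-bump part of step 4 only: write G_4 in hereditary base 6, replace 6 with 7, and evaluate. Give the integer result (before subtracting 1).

98040

G_0=6  [base 2] 2^2 + 2  →[2↦3]→  3^3 + 3 = 30  −1 ⇒ G_1=29
G_1=29  [base 3] 3^3 + 2  →[3↦4]→  4^4 + 2 = 258  −1 ⇒ G_2=257
G_2=257  [base 4] 4^4 + 1  →[4↦5]→  5^5 + 1 = 3126  −1 ⇒ G_3=3125
G_3=3125  [base 5] 5^5  →[5↦6]→  6^6 = 46656  −1 ⇒ G_4=46655
G_4=46655  [base 6] 5·6^5 + 5·6^4 + 5·6^3 + 5·6^2 + 5·6 + 5  →[6↦7]→  5·7^5 + 5·7^4 + 5·7^3 + 5·7^2 + 5·7 + 5 = 98040  −1 ⇒ G_5=98039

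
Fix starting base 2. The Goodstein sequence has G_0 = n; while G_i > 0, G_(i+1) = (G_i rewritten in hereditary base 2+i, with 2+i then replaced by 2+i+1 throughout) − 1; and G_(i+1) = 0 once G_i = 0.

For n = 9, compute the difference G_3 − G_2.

8819

G_0 = 9. HB_2(9) = 2^(2 + 1) + 1. Bump = 82. G_1 = 81.
G_1 = 81. HB_3(81) = 3^(3 + 1). Bump = 1024. G_2 = 1023.
G_2 = 1023. HB_4(1023) = 3·4^4 + 3·4^3 + 3·4^2 + 3·4 + 3. Bump = 9843. G_3 = 9842.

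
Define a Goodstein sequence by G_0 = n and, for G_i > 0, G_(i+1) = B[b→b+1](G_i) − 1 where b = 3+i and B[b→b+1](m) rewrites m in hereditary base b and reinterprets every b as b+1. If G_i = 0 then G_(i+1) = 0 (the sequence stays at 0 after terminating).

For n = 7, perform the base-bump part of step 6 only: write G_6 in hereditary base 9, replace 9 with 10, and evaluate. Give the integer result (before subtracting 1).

[0] 7 ≡ 2·3 + 1 (base 3). Lift 4: 9. −1: 8.
[1] 8 ≡ 2·4 (base 4). Lift 5: 10. −1: 9.
[2] 9 ≡ 5 + 4 (base 5). Lift 6: 10. −1: 9.
[3] 9 ≡ 6 + 3 (base 6). Lift 7: 10. −1: 9.
[4] 9 ≡ 7 + 2 (base 7). Lift 8: 10. −1: 9.
[5] 9 ≡ 8 + 1 (base 8). Lift 9: 10. −1: 9.
[6] 9 ≡ 9 (base 9). Lift 10: 10. −1: 9.

10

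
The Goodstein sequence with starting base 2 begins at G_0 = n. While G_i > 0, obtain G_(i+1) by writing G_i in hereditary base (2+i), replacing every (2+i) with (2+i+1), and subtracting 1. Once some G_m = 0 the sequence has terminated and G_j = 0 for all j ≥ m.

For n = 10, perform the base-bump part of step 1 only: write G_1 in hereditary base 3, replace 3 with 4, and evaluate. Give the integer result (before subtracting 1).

1026

G_0 = 10. HB_2(10) = 2^(2 + 1) + 2. Bump = 84. G_1 = 83.
G_1 = 83. HB_3(83) = 3^(3 + 1) + 2. Bump = 1026. G_2 = 1025.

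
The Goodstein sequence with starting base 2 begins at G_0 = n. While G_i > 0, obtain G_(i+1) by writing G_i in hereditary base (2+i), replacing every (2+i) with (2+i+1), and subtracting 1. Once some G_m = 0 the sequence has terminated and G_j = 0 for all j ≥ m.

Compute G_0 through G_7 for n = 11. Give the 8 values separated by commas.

step 0: 11 = 2^(2 + 1) + 2 + 1; sub 3 for 2: 3^(3 + 1) + 3 + 1; = 85; G_1 = 85−1 = 84
step 1: 84 = 3^(3 + 1) + 3; sub 4 for 3: 4^(4 + 1) + 4; = 1028; G_2 = 1028−1 = 1027
step 2: 1027 = 4^(4 + 1) + 3; sub 5 for 4: 5^(5 + 1) + 3; = 15628; G_3 = 15628−1 = 15627
step 3: 15627 = 5^(5 + 1) + 2; sub 6 for 5: 6^(6 + 1) + 2; = 279938; G_4 = 279938−1 = 279937
step 4: 279937 = 6^(6 + 1) + 1; sub 7 for 6: 7^(7 + 1) + 1; = 5764802; G_5 = 5764802−1 = 5764801
step 5: 5764801 = 7^(7 + 1); sub 8 for 7: 8^(8 + 1); = 134217728; G_6 = 134217728−1 = 134217727
step 6: 134217727 = 7·8^8 + 7·8^7 + 7·8^6 + 7·8^5 + 7·8^4 + 7·8^3 + 7·8^2 + 7·8 + 7; sub 9 for 8: 7·9^9 + 7·9^7 + 7·9^6 + 7·9^5 + 7·9^4 + 7·9^3 + 7·9^2 + 7·9 + 7; = 2749609303; G_7 = 2749609303−1 = 2749609302

11, 84, 1027, 15627, 279937, 5764801, 134217727, 2749609302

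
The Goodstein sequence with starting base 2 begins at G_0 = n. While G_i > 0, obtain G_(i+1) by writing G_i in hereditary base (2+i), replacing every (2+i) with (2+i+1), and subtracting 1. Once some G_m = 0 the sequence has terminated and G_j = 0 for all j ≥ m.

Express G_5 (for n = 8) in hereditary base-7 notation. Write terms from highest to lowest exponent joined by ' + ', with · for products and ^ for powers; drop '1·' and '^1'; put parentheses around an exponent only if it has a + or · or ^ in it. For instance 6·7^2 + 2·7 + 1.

G_0 = 8. HB_2(8) = 2^(2 + 1). Bump = 81. G_1 = 80.
G_1 = 80. HB_3(80) = 2·3^3 + 2·3^2 + 2·3 + 2. Bump = 554. G_2 = 553.
G_2 = 553. HB_4(553) = 2·4^4 + 2·4^2 + 2·4 + 1. Bump = 6311. G_3 = 6310.
G_3 = 6310. HB_5(6310) = 2·5^5 + 2·5^2 + 2·5. Bump = 93396. G_4 = 93395.
G_4 = 93395. HB_6(93395) = 2·6^6 + 2·6^2 + 6 + 5. Bump = 1647196. G_5 = 1647195.
G_5 = 1647195. HB_7(1647195) = 2·7^7 + 2·7^2 + 7 + 4. Bump = 33554572. G_6 = 33554571.

2·7^7 + 2·7^2 + 7 + 4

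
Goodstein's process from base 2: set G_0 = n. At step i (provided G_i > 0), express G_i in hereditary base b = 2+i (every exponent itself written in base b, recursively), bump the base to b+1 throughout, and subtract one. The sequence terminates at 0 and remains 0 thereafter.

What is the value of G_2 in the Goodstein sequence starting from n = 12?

G_0 = 12. HB_2(12) = 2^(2 + 1) + 2^2. Bump = 108. G_1 = 107.
G_1 = 107. HB_3(107) = 3^(3 + 1) + 2·3^2 + 2·3 + 2. Bump = 1066. G_2 = 1065.
G_2 = 1065. HB_4(1065) = 4^(4 + 1) + 2·4^2 + 2·4 + 1. Bump = 15686. G_3 = 15685.

1065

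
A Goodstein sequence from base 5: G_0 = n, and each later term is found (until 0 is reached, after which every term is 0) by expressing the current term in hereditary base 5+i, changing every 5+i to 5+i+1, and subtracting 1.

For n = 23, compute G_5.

37

(0) 23|_5 = 4·5 + 3 ↦ 4·6 + 3|_6 = 27 ⇒ 26
(1) 26|_6 = 4·6 + 2 ↦ 4·7 + 2|_7 = 30 ⇒ 29
(2) 29|_7 = 4·7 + 1 ↦ 4·8 + 1|_8 = 33 ⇒ 32
(3) 32|_8 = 4·8 ↦ 4·9|_9 = 36 ⇒ 35
(4) 35|_9 = 3·9 + 8 ↦ 3·10 + 8|_10 = 38 ⇒ 37
(5) 37|_10 = 3·10 + 7 ↦ 3·11 + 7|_11 = 40 ⇒ 39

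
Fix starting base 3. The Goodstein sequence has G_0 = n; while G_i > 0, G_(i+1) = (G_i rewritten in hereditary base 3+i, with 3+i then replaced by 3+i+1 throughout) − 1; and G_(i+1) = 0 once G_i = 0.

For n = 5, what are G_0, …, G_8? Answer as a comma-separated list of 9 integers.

[0] 5 ≡ 3 + 2 (base 3). Lift 4: 6. −1: 5.
[1] 5 ≡ 4 + 1 (base 4). Lift 5: 6. −1: 5.
[2] 5 ≡ 5 (base 5). Lift 6: 6. −1: 5.
[3] 5 ≡ 5 (base 6). Lift 7: 5. −1: 4.
[4] 4 ≡ 4 (base 7). Lift 8: 4. −1: 3.
[5] 3 ≡ 3 (base 8). Lift 9: 3. −1: 2.
[6] 2 ≡ 2 (base 9). Lift 10: 2. −1: 1.
[7] 1 ≡ 1 (base 10). Lift 11: 1. −1: 0.

5, 5, 5, 5, 4, 3, 2, 1, 0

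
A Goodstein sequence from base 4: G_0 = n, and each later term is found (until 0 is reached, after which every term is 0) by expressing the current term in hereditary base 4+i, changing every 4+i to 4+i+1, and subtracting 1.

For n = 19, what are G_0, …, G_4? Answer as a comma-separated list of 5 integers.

[0] 19 ≡ 4^2 + 3 (base 4). Lift 5: 28. −1: 27.
[1] 27 ≡ 5^2 + 2 (base 5). Lift 6: 38. −1: 37.
[2] 37 ≡ 6^2 + 1 (base 6). Lift 7: 50. −1: 49.
[3] 49 ≡ 7^2 (base 7). Lift 8: 64. −1: 63.

19, 27, 37, 49, 63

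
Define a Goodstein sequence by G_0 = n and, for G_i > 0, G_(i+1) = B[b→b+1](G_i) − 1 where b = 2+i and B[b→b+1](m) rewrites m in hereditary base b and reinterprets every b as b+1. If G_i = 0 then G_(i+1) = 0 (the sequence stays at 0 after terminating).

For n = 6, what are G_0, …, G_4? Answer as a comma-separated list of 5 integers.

(0) 6|_2 = 2^2 + 2 ↦ 3^3 + 3|_3 = 30 ⇒ 29
(1) 29|_3 = 3^3 + 2 ↦ 4^4 + 2|_4 = 258 ⇒ 257
(2) 257|_4 = 4^4 + 1 ↦ 5^5 + 1|_5 = 3126 ⇒ 3125
(3) 3125|_5 = 5^5 ↦ 6^6|_6 = 46656 ⇒ 46655

6, 29, 257, 3125, 46655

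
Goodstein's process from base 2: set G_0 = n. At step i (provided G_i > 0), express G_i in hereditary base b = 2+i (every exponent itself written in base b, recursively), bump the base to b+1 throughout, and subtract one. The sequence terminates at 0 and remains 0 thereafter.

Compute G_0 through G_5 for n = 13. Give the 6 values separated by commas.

13, 108, 1279, 16092, 280711, 5765998

base 2: 13 = 2^(2 + 1) + 2^2 + 1; at 3: 3^(3 + 1) + 3^3 + 1 = 109; next = 108
base 3: 108 = 3^(3 + 1) + 3^3; at 4: 4^(4 + 1) + 4^4 = 1280; next = 1279
base 4: 1279 = 4^(4 + 1) + 3·4^3 + 3·4^2 + 3·4 + 3; at 5: 5^(5 + 1) + 3·5^3 + 3·5^2 + 3·5 + 3 = 16093; next = 16092
base 5: 16092 = 5^(5 + 1) + 3·5^3 + 3·5^2 + 3·5 + 2; at 6: 6^(6 + 1) + 3·6^3 + 3·6^2 + 3·6 + 2 = 280712; next = 280711
base 6: 280711 = 6^(6 + 1) + 3·6^3 + 3·6^2 + 3·6 + 1; at 7: 7^(7 + 1) + 3·7^3 + 3·7^2 + 3·7 + 1 = 5765999; next = 5765998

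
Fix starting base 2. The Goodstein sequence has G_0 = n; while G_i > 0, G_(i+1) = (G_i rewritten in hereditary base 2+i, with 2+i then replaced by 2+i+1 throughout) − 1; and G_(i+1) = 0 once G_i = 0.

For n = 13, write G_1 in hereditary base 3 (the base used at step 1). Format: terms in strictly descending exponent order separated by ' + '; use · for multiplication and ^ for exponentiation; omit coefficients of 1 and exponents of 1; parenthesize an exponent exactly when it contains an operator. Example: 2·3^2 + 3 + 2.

[0] 13 ≡ 2^(2 + 1) + 2^2 + 1 (base 2). Lift 3: 109. −1: 108.
[1] 108 ≡ 3^(3 + 1) + 3^3 (base 3). Lift 4: 1280. −1: 1279.

3^(3 + 1) + 3^3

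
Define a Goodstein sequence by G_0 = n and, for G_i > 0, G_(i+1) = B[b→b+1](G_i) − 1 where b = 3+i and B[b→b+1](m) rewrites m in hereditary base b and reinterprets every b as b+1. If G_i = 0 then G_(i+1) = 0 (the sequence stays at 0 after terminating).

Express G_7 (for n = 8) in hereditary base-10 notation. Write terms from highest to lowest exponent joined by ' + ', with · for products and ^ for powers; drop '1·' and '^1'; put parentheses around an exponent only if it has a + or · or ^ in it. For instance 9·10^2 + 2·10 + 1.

10 + 1

[0] 8 ≡ 2·3 + 2 (base 3). Lift 4: 10. −1: 9.
[1] 9 ≡ 2·4 + 1 (base 4). Lift 5: 11. −1: 10.
[2] 10 ≡ 2·5 (base 5). Lift 6: 12. −1: 11.
[3] 11 ≡ 6 + 5 (base 6). Lift 7: 12. −1: 11.
[4] 11 ≡ 7 + 4 (base 7). Lift 8: 12. −1: 11.
[5] 11 ≡ 8 + 3 (base 8). Lift 9: 12. −1: 11.
[6] 11 ≡ 9 + 2 (base 9). Lift 10: 12. −1: 11.
[7] 11 ≡ 10 + 1 (base 10). Lift 11: 12. −1: 11.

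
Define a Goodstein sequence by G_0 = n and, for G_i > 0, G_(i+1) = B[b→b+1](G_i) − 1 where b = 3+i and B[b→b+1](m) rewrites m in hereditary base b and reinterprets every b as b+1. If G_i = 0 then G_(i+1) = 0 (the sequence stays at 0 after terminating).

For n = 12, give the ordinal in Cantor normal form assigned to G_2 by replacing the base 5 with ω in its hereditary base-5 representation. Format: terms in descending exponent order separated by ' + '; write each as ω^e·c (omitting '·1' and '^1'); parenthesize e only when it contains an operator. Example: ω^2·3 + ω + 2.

i=0: 12 = 3^2 + 3 (b=3); 3→4: 4^2 + 4 = 20; 20−1 = 19
i=1: 19 = 4^2 + 3 (b=4); 4→5: 5^2 + 3 = 28; 28−1 = 27
i=2: 27 = 5^2 + 2 (b=5); 5→6: 6^2 + 2 = 38; 38−1 = 37

ω^2 + 2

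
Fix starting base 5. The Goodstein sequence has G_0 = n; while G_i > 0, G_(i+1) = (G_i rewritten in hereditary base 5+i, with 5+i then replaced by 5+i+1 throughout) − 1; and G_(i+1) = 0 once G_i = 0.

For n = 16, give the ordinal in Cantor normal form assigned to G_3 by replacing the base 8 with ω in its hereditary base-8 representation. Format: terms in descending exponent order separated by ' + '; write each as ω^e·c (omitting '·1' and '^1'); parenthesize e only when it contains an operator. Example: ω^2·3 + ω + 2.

ω·2 + 5

G_0 = 16. HB_5(16) = 3·5 + 1. Bump = 19. G_1 = 18.
G_1 = 18. HB_6(18) = 3·6. Bump = 21. G_2 = 20.
G_2 = 20. HB_7(20) = 2·7 + 6. Bump = 22. G_3 = 21.
G_3 = 21. HB_8(21) = 2·8 + 5. Bump = 23. G_4 = 22.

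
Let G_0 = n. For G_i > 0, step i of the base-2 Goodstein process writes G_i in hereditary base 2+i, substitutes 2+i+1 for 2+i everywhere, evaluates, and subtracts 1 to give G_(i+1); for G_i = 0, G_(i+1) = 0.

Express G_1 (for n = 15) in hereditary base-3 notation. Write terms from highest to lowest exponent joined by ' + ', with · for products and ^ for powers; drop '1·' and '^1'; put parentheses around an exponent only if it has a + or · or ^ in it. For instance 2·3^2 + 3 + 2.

3^(3 + 1) + 3^3 + 3

(0) 15|_2 = 2^(2 + 1) + 2^2 + 2 + 1 ↦ 3^(3 + 1) + 3^3 + 3 + 1|_3 = 112 ⇒ 111
(1) 111|_3 = 3^(3 + 1) + 3^3 + 3 ↦ 4^(4 + 1) + 4^4 + 4|_4 = 1284 ⇒ 1283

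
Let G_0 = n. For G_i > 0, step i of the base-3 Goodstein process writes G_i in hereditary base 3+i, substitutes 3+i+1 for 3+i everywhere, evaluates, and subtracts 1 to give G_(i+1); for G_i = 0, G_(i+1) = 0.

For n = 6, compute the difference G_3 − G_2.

6 —HB3→ 2·3 —bump→ 2·4 = 8 —(−1)→ 7
7 —HB4→ 4 + 3 —bump→ 5 + 3 = 8 —(−1)→ 7
7 —HB5→ 5 + 2 —bump→ 6 + 2 = 8 —(−1)→ 7

0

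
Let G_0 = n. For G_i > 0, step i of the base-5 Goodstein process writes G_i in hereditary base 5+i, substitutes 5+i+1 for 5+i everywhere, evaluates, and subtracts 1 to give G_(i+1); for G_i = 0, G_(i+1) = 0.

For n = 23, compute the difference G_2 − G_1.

[0] 23 ≡ 4·5 + 3 (base 5). Lift 6: 27. −1: 26.
[1] 26 ≡ 4·6 + 2 (base 6). Lift 7: 30. −1: 29.

3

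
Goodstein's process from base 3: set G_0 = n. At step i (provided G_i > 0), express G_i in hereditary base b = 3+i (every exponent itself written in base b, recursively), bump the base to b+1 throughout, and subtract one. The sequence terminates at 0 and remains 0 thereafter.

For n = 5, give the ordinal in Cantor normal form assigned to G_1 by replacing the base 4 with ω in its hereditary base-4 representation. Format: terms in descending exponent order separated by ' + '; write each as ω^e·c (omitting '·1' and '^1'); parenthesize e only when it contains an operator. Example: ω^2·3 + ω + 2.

[0] 5 ≡ 3 + 2 (base 3). Lift 4: 6. −1: 5.
[1] 5 ≡ 4 + 1 (base 4). Lift 5: 6. −1: 5.

ω + 1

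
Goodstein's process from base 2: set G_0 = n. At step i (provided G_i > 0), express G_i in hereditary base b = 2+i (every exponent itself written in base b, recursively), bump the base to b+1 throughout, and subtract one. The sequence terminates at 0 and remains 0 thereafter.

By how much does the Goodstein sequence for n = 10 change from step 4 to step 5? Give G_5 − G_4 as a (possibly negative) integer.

3935819

base 2: 10 = 2^(2 + 1) + 2; at 3: 3^(3 + 1) + 3 = 84; next = 83
base 3: 83 = 3^(3 + 1) + 2; at 4: 4^(4 + 1) + 2 = 1026; next = 1025
base 4: 1025 = 4^(4 + 1) + 1; at 5: 5^(5 + 1) + 1 = 15626; next = 15625
base 5: 15625 = 5^(5 + 1); at 6: 6^(6 + 1) = 279936; next = 279935
base 6: 279935 = 5·6^6 + 5·6^5 + 5·6^4 + 5·6^3 + 5·6^2 + 5·6 + 5; at 7: 5·7^7 + 5·7^5 + 5·7^4 + 5·7^3 + 5·7^2 + 5·7 + 5 = 4215755; next = 4215754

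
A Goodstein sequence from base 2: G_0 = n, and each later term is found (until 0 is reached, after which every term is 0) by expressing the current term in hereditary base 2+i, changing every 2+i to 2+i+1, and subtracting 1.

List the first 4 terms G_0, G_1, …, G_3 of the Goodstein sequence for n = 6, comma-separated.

i=0: 6 = 2^2 + 2 (b=2); 2→3: 3^3 + 3 = 30; 30−1 = 29
i=1: 29 = 3^3 + 2 (b=3); 3→4: 4^4 + 2 = 258; 258−1 = 257
i=2: 257 = 4^4 + 1 (b=4); 4→5: 5^5 + 1 = 3126; 3126−1 = 3125

6, 29, 257, 3125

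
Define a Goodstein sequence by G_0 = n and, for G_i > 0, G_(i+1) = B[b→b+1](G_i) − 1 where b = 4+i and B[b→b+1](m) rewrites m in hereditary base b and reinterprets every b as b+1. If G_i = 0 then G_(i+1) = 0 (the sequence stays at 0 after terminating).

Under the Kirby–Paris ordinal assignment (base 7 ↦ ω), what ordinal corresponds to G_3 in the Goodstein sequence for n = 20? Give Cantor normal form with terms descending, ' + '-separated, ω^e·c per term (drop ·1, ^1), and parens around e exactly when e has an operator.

(0) 20|_4 = 4^2 + 4 ↦ 5^2 + 5|_5 = 30 ⇒ 29
(1) 29|_5 = 5^2 + 4 ↦ 6^2 + 4|_6 = 40 ⇒ 39
(2) 39|_6 = 6^2 + 3 ↦ 7^2 + 3|_7 = 52 ⇒ 51
(3) 51|_7 = 7^2 + 2 ↦ 8^2 + 2|_8 = 66 ⇒ 65

ω^2 + 2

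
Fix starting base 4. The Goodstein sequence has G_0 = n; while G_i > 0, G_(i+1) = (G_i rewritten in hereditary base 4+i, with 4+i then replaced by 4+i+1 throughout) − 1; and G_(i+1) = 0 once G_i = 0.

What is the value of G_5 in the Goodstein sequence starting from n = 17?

i=0: 17 = 4^2 + 1 (b=4); 4→5: 5^2 + 1 = 26; 26−1 = 25
i=1: 25 = 5^2 (b=5); 5→6: 6^2 = 36; 36−1 = 35
i=2: 35 = 5·6 + 5 (b=6); 6→7: 5·7 + 5 = 40; 40−1 = 39
i=3: 39 = 5·7 + 4 (b=7); 7→8: 5·8 + 4 = 44; 44−1 = 43
i=4: 43 = 5·8 + 3 (b=8); 8→9: 5·9 + 3 = 48; 48−1 = 47

47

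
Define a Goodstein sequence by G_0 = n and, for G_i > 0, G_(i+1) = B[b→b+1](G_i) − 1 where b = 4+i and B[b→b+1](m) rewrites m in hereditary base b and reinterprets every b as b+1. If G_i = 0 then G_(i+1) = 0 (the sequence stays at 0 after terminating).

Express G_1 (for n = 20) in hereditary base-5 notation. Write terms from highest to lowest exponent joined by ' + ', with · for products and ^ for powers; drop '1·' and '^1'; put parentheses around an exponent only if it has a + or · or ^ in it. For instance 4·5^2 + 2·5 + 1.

5^2 + 4

G_0 = 20. HB_4(20) = 4^2 + 4. Bump = 30. G_1 = 29.
G_1 = 29. HB_5(29) = 5^2 + 4. Bump = 40. G_2 = 39.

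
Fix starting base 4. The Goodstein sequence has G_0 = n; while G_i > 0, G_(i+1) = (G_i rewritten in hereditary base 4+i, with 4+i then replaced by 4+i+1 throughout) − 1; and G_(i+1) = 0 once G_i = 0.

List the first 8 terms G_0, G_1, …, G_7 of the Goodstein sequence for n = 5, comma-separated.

G_0=5  [base 4] 4 + 1  →[4↦5]→  5 + 1 = 6  −1 ⇒ G_1=5
G_1=5  [base 5] 5  →[5↦6]→  6 = 6  −1 ⇒ G_2=5
G_2=5  [base 6] 5  →[6↦7]→  5 = 5  −1 ⇒ G_3=4
G_3=4  [base 7] 4  →[7↦8]→  4 = 4  −1 ⇒ G_4=3
G_4=3  [base 8] 3  →[8↦9]→  3 = 3  −1 ⇒ G_5=2
G_5=2  [base 9] 2  →[9↦10]→  2 = 2  −1 ⇒ G_6=1
G_6=1  [base 10] 1  →[10↦11]→  1 = 1  −1 ⇒ G_7=0

5, 5, 5, 4, 3, 2, 1, 0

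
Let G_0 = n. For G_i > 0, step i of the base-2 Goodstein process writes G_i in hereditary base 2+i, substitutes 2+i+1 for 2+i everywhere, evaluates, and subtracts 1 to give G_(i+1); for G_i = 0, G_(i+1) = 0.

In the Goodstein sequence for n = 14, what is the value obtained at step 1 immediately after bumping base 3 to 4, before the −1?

1282

G_0 = 14. HB_2(14) = 2^(2 + 1) + 2^2 + 2. Bump = 111. G_1 = 110.
G_1 = 110. HB_3(110) = 3^(3 + 1) + 3^3 + 2. Bump = 1282. G_2 = 1281.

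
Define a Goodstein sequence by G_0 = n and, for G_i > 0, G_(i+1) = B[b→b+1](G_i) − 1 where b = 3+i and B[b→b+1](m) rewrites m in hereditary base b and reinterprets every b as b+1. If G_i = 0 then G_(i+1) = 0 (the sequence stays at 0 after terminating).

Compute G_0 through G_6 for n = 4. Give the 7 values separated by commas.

(0) 4|_3 = 3 + 1 ↦ 4 + 1|_4 = 5 ⇒ 4
(1) 4|_4 = 4 ↦ 5|_5 = 5 ⇒ 4
(2) 4|_5 = 4 ↦ 4|_6 = 4 ⇒ 3
(3) 3|_6 = 3 ↦ 3|_7 = 3 ⇒ 2
(4) 2|_7 = 2 ↦ 2|_8 = 2 ⇒ 1
(5) 1|_8 = 1 ↦ 1|_9 = 1 ⇒ 0

4, 4, 4, 3, 2, 1, 0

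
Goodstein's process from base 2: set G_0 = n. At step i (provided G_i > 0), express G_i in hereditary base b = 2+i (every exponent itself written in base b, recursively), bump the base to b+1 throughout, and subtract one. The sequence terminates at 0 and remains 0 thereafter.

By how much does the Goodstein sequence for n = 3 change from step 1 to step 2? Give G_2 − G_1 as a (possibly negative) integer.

3 —HB2→ 2 + 1 —bump→ 3 + 1 = 4 —(−1)→ 3
3 —HB3→ 3 —bump→ 4 = 4 —(−1)→ 3

0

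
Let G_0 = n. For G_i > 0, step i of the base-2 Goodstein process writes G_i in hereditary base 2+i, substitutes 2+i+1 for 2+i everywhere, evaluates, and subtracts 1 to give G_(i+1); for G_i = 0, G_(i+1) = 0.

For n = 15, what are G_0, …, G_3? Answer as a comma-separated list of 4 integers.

15, 111, 1283, 18752

[0] 15 ≡ 2^(2 + 1) + 2^2 + 2 + 1 (base 2). Lift 3: 112. −1: 111.
[1] 111 ≡ 3^(3 + 1) + 3^3 + 3 (base 3). Lift 4: 1284. −1: 1283.
[2] 1283 ≡ 4^(4 + 1) + 4^4 + 3 (base 4). Lift 5: 18753. −1: 18752.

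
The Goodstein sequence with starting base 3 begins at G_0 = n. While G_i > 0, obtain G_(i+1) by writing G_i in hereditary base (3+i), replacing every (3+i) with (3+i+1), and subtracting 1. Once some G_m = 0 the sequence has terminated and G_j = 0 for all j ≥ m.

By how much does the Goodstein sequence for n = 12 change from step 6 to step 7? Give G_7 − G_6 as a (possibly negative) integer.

12 —HB3→ 3^2 + 3 —bump→ 4^2 + 4 = 20 —(−1)→ 19
19 —HB4→ 4^2 + 3 —bump→ 5^2 + 3 = 28 —(−1)→ 27
27 —HB5→ 5^2 + 2 —bump→ 6^2 + 2 = 38 —(−1)→ 37
37 —HB6→ 6^2 + 1 —bump→ 7^2 + 1 = 50 —(−1)→ 49
49 —HB7→ 7^2 —bump→ 8^2 = 64 —(−1)→ 63
63 —HB8→ 7·8 + 7 —bump→ 7·9 + 7 = 70 —(−1)→ 69
69 —HB9→ 7·9 + 6 —bump→ 7·10 + 6 = 76 —(−1)→ 75

6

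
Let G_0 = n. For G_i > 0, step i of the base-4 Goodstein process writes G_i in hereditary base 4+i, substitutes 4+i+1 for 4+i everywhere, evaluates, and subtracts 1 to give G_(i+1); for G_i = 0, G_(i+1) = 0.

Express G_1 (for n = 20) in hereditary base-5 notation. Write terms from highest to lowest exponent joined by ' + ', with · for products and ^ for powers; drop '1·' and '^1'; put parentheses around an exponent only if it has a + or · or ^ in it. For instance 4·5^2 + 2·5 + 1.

(0) 20|_4 = 4^2 + 4 ↦ 5^2 + 5|_5 = 30 ⇒ 29
(1) 29|_5 = 5^2 + 4 ↦ 6^2 + 4|_6 = 40 ⇒ 39

5^2 + 4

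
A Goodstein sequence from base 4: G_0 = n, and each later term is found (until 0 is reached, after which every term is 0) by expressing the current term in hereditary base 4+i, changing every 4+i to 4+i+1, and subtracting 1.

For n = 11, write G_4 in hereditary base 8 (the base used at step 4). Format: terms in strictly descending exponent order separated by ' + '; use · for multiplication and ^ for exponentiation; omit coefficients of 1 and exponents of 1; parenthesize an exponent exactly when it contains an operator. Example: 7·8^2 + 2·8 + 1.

8 + 7

base 4: 11 = 2·4 + 3; at 5: 2·5 + 3 = 13; next = 12
base 5: 12 = 2·5 + 2; at 6: 2·6 + 2 = 14; next = 13
base 6: 13 = 2·6 + 1; at 7: 2·7 + 1 = 15; next = 14
base 7: 14 = 2·7; at 8: 2·8 = 16; next = 15
base 8: 15 = 8 + 7; at 9: 9 + 7 = 16; next = 15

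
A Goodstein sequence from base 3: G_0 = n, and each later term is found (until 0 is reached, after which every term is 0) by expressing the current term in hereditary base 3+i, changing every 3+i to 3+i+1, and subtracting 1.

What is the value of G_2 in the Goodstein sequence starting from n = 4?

4

[0] 4 ≡ 3 + 1 (base 3). Lift 4: 5. −1: 4.
[1] 4 ≡ 4 (base 4). Lift 5: 5. −1: 4.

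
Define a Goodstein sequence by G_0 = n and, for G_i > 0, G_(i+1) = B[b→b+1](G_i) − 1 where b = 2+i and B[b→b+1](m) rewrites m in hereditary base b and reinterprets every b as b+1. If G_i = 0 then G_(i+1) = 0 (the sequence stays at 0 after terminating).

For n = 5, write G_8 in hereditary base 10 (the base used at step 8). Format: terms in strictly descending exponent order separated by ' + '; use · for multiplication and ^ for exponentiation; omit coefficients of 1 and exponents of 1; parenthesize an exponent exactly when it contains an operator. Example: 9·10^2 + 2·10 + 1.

3·10^3 + 3·10^2 + 2·10 + 5

G_0=5  [base 2] 2^2 + 1  →[2↦3]→  3^3 + 1 = 28  −1 ⇒ G_1=27
G_1=27  [base 3] 3^3  →[3↦4]→  4^4 = 256  −1 ⇒ G_2=255
G_2=255  [base 4] 3·4^3 + 3·4^2 + 3·4 + 3  →[4↦5]→  3·5^3 + 3·5^2 + 3·5 + 3 = 468  −1 ⇒ G_3=467
G_3=467  [base 5] 3·5^3 + 3·5^2 + 3·5 + 2  →[5↦6]→  3·6^3 + 3·6^2 + 3·6 + 2 = 776  −1 ⇒ G_4=775
G_4=775  [base 6] 3·6^3 + 3·6^2 + 3·6 + 1  →[6↦7]→  3·7^3 + 3·7^2 + 3·7 + 1 = 1198  −1 ⇒ G_5=1197
G_5=1197  [base 7] 3·7^3 + 3·7^2 + 3·7  →[7↦8]→  3·8^3 + 3·8^2 + 3·8 = 1752  −1 ⇒ G_6=1751
G_6=1751  [base 8] 3·8^3 + 3·8^2 + 2·8 + 7  →[8↦9]→  3·9^3 + 3·9^2 + 2·9 + 7 = 2455  −1 ⇒ G_7=2454
G_7=2454  [base 9] 3·9^3 + 3·9^2 + 2·9 + 6  →[9↦10]→  3·10^3 + 3·10^2 + 2·10 + 6 = 3326  −1 ⇒ G_8=3325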